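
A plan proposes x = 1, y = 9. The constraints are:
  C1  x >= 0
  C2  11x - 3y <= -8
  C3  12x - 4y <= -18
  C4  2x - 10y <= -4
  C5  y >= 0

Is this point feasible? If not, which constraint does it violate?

C1: 1 ≥ 0 ✓
C2: -16 ≤ -8 ✓
C3: -24 ≤ -18 ✓
C4: -88 ≤ -4 ✓
C5: 9 ≥ 0 ✓

feasible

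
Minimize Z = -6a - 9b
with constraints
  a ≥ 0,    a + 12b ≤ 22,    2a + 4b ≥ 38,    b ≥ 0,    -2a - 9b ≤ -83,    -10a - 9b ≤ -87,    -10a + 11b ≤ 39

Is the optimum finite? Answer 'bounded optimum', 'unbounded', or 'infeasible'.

The boundaries a + 12b = 22 and 2a + 4b = 38 meet at (92/5, 3/10), but that point violates -2a - 9b ≤ -83. Every candidate vertex is excluded by some other constraint, so the feasible region is empty.

infeasible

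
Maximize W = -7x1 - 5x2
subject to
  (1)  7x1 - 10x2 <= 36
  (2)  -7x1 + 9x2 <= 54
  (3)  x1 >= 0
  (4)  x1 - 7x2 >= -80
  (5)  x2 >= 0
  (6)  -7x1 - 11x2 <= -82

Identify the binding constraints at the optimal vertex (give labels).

(2) and (6)

Corner points and W = -7x1 - 5x2:
  (1052/39, 596/39) → W = -3448/13
  (1216/147, 46/21) → W = -482/7
  (171/20, 253/20) → W = -1231/10
  (36/35, 34/5) → W = -206/5

The maximum is at (36/35, 34/5). Substituting into each constraint, equality holds for (2) and (6); the remaining constraints have slack.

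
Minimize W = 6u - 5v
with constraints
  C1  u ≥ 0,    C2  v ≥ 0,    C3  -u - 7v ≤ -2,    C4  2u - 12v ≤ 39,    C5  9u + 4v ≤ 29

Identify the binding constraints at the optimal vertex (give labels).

C1 and C5

Corner points and W = 6u - 5v:
  (0, 2/7) → W = -10/7
  (0, 29/4) → W = -145/4
  (2, 0) → W = 12
  (29/9, 0) → W = 58/3

The minimum is at (0, 29/4). Substituting into each constraint, equality holds for C1 and C5; the remaining constraints have slack.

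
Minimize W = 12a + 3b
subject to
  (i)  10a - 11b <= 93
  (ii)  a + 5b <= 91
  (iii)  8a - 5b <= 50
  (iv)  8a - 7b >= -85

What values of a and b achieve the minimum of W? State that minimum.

a = -793/9, b = -797/9, minimum W = -1323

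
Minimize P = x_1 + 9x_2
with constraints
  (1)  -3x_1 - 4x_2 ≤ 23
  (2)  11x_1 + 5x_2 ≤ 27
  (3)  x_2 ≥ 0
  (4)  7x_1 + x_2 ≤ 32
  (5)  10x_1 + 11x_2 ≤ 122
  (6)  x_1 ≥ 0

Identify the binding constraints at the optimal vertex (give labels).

Corner points and P = x_1 + 9x_2:
  (27/11, 0) → P = 27/11
  (0, 27/5) → P = 243/5
  (0, 0) → P = 0

The minimum is at (0, 0). Substituting into each constraint, equality holds for (3) and (6); the remaining constraints have slack.

(3) and (6)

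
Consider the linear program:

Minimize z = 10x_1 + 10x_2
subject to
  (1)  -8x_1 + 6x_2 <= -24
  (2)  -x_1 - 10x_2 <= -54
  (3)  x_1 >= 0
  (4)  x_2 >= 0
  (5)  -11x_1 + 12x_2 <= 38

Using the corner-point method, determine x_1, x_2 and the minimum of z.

x_1 = 282/43, x_2 = 204/43, minimum z = 4860/43

Feasible corners and z = 10x_1 + 10x_2:
  (282/43, 204/43) → z = 4860/43
  (86/5, 284/15) → z = 1084/3
  (54, 0) → z = 540
The feasible region is unbounded (it extends along (1, 0), (12, 11)), but z strictly increases along every unbounded feasible direction, so there is no improving ray and the minimum is attained at a vertex.

The optimum lies where -8x_1 + 6x_2 = -24 and -x_1 - 10x_2 = -54.
Solving simultaneously gives x_1 = 282/43, x_2 = 204/43.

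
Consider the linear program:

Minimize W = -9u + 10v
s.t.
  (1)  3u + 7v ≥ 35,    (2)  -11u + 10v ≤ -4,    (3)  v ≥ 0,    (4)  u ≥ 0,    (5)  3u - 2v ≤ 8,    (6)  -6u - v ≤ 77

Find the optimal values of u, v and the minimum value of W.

The optimum lies where 3u + 7v = 35 and 3u - 2v = 8.
Solving simultaneously gives u = 14/3, v = 3.

u = 14/3, v = 3, minimum W = -12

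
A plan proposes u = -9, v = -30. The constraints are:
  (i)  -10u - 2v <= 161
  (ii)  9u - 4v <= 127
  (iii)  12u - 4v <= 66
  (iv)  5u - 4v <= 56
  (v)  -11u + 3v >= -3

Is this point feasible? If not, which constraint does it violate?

not feasible — violates (iv)

Constraint (iv): 5u - 4v = 75, which is not ≤ 56. All other constraints are satisfied.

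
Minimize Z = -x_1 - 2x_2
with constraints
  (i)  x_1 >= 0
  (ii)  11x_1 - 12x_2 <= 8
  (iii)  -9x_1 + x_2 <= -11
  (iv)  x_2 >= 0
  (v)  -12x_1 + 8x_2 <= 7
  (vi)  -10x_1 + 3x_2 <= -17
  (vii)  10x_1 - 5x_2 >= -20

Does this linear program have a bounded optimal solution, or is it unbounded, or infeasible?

unbounded

From the feasible point (60/29, 107/87), moving in the direction (8, 12) keeps every constraint satisfied while Z decreases without bound.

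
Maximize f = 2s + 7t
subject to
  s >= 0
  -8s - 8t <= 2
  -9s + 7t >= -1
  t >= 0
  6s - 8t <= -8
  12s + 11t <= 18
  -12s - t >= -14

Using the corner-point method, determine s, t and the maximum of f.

s = 0, t = 18/11, maximum f = 126/11

Extreme points and f = 2s + 7t:
  (0, 1) → f = 7
  (0, 18/11) → f = 126/11
  (28/81, 34/27) → f = 770/81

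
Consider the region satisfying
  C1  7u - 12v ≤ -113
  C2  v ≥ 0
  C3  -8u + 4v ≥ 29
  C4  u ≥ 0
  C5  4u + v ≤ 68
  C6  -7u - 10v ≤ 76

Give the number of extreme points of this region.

4

The feasible vertices (each the meet of two boundaries and inside every other half-plane) are:
  (26/17, 701/68)
  (0, 113/12)
  (81/8, 55/2)
  (0, 68)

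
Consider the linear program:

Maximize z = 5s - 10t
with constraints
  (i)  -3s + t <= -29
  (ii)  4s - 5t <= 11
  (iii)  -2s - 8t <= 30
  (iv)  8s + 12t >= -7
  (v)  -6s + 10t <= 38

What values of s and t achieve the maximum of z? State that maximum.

s = 134/11, t = 83/11, maximum z = -160/11

Feasible corners and z = 5s - 10t:
  (134/11, 83/11) → z = -160/11
  (41/3, 12) → z = -155/3
  (30, 109/5) → z = -68

The binding constraints are -3s + t = -29 and 4s - 5t = 11.
Solving simultaneously gives s = 134/11, t = 83/11.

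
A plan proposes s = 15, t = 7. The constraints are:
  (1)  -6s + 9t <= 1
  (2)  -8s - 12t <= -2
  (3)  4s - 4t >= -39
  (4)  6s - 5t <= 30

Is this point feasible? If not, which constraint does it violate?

not feasible — violates (4)

Constraint (4): 6s - 5t = 55, which is not ≤ 30. All other constraints are satisfied.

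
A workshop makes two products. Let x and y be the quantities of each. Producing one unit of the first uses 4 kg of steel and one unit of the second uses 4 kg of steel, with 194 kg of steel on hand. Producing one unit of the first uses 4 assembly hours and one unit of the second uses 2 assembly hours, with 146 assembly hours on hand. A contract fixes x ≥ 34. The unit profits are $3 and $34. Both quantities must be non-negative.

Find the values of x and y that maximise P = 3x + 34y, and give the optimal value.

The binding constraints are 4x + 2y = 146 and x = 34.
Solving simultaneously gives x = 34, y = 5.

x = 34, y = 5, maximum P = 272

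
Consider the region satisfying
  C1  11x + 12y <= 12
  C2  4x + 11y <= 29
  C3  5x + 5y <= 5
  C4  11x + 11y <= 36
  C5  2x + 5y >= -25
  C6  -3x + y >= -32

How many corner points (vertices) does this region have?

Of the 14 pairwise boundary intersections, those satisfying every inequality are:
  (-216/73, 271/73)
  (0, 1)
  (-210, 79)
  (33/4, -29/4)
  (135/17, -139/17)

5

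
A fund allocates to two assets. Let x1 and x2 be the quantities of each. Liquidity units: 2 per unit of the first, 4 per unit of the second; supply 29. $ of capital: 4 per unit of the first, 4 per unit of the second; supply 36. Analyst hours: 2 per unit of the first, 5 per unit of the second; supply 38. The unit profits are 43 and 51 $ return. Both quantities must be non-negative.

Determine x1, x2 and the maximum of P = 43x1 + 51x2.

Vertices and P = 43x1 + 51x2:
  (0, 0) → P = 0
  (0, 29/4) → P = 1479/4
  (9, 0) → P = 387
  (7/2, 11/2) → P = 431

The binding constraints are 2x1 + 4x2 = 29 and 4x1 + 4x2 = 36.
Solving simultaneously gives x1 = 7/2, x2 = 11/2.

x1 = 7/2, x2 = 11/2, maximum P = 431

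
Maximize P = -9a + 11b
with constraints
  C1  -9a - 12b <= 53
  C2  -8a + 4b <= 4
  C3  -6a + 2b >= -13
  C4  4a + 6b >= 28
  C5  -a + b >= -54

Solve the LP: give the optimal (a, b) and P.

Corner points and P = -9a + 11b:
  (15/2, 16) → P = 217/2
  (11/8, 15/4) → P = 231/8
  (67/22, 29/11) → P = 35/22

At the optimal vertex, -8a + 4b = 4 and -6a + 2b = -13.
Solving simultaneously gives a = 15/2, b = 16.

a = 15/2, b = 16, maximum P = 217/2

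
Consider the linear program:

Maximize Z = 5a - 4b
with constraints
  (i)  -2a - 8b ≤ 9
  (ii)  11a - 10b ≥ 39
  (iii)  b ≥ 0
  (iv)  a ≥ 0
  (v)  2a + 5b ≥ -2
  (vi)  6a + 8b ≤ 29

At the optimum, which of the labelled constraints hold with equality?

Vertices and Z = 5a - 4b:
  (39/11, 0) → Z = 195/11
  (301/74, 85/148) → Z = 1335/74
  (29/6, 0) → Z = 145/6

The maximum is at (29/6, 0). Substituting into each constraint, equality holds for (iii) and (vi); the remaining constraints have slack.

(iii) and (vi)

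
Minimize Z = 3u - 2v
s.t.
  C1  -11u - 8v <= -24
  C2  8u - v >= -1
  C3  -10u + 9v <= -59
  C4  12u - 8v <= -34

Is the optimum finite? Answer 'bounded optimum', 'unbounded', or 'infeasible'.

The boundaries -11u - 8v = -24 and -10u + 9v = -59 meet at (688/179, -409/179), but that point violates 12u - 8v ≤ -34. Every candidate vertex is excluded by some other constraint, so the feasible region is empty.

infeasible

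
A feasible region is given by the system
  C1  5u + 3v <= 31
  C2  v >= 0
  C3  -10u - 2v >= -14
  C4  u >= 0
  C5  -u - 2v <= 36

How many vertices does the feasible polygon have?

Pairwise boundary intersections that survive every other constraint:
  (7/5, 0)
  (0, 0)
  (0, 7)

3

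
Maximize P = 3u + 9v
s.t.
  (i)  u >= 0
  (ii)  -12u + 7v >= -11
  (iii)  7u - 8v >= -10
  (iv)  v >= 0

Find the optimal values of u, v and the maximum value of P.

Corner points and P = 3u + 9v:
  (0, 5/4) → P = 45/4
  (0, 0) → P = 0
  (158/47, 197/47) → P = 2247/47
  (11/12, 0) → P = 11/4

u = 158/47, v = 197/47, maximum P = 2247/47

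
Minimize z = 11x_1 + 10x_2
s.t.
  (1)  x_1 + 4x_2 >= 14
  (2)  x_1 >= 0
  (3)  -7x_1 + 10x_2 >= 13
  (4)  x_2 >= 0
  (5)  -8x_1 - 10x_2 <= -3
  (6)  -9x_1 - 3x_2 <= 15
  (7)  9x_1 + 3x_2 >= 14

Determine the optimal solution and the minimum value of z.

Extreme points and z = 11x_1 + 10x_2:
  (44/19, 111/38) → z = 1039/19
  (14/33, 112/33) → z = 1274/33
  (0, 14/3) → z = 140/3
The feasible region is unbounded (it extends along (0, 1), (10, 7)), but z strictly increases along every unbounded feasible direction, so there is no improving ray and the minimum is attained at a vertex.

The binding constraints are x_1 + 4x_2 = 14 and 9x_1 + 3x_2 = 14.
Solving simultaneously gives x_1 = 14/33, x_2 = 112/33.

x_1 = 14/33, x_2 = 112/33, minimum z = 1274/33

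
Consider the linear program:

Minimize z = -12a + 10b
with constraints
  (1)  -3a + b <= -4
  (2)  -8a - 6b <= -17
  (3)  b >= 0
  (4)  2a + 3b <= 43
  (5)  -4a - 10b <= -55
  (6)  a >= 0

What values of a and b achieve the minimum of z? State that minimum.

a = 43/2, b = 0, minimum z = -258

Vertices and z = -12a + 10b:
  (5, 11) → z = 50
  (95/34, 149/34) → z = 175/17
  (43/2, 0) → z = -258
  (55/4, 0) → z = -165

At the optimal vertex, b = 0 and 2a + 3b = 43.
Solving simultaneously gives a = 43/2, b = 0.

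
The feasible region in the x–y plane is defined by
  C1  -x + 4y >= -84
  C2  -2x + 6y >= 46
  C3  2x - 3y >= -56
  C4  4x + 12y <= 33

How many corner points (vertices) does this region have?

Of the 6 pairwise boundary intersections, those satisfying every inequality are:
  (-33, -10/3)
  (-59/8, 125/24)
  (-191/12, 145/18)

3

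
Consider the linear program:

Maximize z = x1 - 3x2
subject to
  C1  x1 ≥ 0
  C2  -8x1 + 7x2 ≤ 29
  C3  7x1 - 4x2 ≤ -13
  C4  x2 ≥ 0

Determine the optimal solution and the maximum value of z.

x1 = 0, x2 = 13/4, maximum z = -39/4

Feasible corners and z = x1 - 3x2:
  (0, 29/7) → z = -87/7
  (0, 13/4) → z = -39/4
  (25/17, 99/17) → z = -16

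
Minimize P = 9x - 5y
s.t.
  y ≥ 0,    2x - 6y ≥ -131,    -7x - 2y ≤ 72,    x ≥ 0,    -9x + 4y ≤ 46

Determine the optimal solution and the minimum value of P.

Vertices and P = 9x - 5y:
  (0, 0) → P = 0
  (124/23, 1087/46) → P = -3203/46
  (0, 23/2) → P = -115/2
The feasible region is unbounded (it extends along (3, 1), (1, 0)), but P strictly increases along every unbounded feasible direction, so there is no improving ray and the minimum is attained at a vertex.

At the optimal vertex, 2x - 6y = -131 and -9x + 4y = 46.
Solving simultaneously gives x = 124/23, y = 1087/46.

x = 124/23, y = 1087/46, minimum P = -3203/46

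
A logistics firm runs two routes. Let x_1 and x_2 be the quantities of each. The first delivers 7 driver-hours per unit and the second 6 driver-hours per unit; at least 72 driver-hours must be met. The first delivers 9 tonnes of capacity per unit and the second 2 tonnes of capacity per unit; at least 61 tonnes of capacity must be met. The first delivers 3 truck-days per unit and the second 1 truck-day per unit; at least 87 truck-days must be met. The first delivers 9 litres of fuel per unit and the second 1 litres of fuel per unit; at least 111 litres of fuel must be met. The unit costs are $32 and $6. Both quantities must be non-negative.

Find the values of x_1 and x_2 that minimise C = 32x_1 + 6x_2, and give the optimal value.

x_1 = 4, x_2 = 75, minimum C = 578

Feasible corners and C = 32x_1 + 6x_2:
  (0, 111) → C = 666
  (29, 0) → C = 928
  (4, 75) → C = 578
The feasible region is unbounded (it extends along (0, 1), (1, 0)), but C strictly increases along every unbounded feasible direction, so there is no improving ray and the minimum is attained at a vertex.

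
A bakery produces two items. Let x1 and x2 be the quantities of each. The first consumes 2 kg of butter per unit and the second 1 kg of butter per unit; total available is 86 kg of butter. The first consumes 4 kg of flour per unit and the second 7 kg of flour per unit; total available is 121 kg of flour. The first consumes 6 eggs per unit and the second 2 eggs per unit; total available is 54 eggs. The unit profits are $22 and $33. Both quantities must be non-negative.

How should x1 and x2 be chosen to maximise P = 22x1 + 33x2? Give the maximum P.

x1 = 4, x2 = 15, maximum P = 583

Extreme points and P = 22x1 + 33x2:
  (0, 0) → P = 0
  (0, 121/7) → P = 3993/7
  (9, 0) → P = 198
  (4, 15) → P = 583

The optimum lies where 4x1 + 7x2 = 121 and 6x1 + 2x2 = 54.
Solving simultaneously gives x1 = 4, x2 = 15.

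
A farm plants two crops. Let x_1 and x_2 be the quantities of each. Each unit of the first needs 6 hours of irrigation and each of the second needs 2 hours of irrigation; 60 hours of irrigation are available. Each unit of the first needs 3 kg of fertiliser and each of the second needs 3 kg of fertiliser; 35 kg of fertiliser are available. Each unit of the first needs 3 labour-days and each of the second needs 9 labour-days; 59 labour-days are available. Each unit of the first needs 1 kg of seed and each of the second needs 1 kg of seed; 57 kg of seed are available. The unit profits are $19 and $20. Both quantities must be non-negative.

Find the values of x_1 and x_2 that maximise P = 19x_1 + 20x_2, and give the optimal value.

Corner points and P = 19x_1 + 20x_2:
  (0, 0) → P = 0
  (0, 59/9) → P = 1180/9
  (10, 0) → P = 190
  (55/6, 5/2) → P = 1345/6
  (23/3, 4) → P = 677/3

At the optimal vertex, 3x_1 + 3x_2 = 35 and 3x_1 + 9x_2 = 59.
Solving simultaneously gives x_1 = 23/3, x_2 = 4.

x_1 = 23/3, x_2 = 4, maximum P = 677/3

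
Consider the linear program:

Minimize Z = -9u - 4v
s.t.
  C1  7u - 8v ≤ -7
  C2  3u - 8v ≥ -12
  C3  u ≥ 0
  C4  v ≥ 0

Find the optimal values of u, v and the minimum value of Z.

u = 5/4, v = 63/32, minimum Z = -153/8

Vertices and Z = -9u - 4v:
  (5/4, 63/32) → Z = -153/8
  (0, 7/8) → Z = -7/2
  (0, 3/2) → Z = -6

At the optimal vertex, 7u - 8v = -7 and 3u - 8v = -12.
Solving simultaneously gives u = 5/4, v = 63/32.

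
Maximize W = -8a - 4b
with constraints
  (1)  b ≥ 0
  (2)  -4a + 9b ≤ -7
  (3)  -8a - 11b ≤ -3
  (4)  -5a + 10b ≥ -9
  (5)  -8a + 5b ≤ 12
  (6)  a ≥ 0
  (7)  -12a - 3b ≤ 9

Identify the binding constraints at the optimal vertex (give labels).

(1) and (2)

Vertices and W = -8a - 4b:
  (7/4, 0) → W = -14
  (9/5, 0) → W = -72/5
  (11/5, 1/5) → W = -92/5

The maximum is at (7/4, 0). Substituting into each constraint, equality holds for (1) and (2); the remaining constraints have slack.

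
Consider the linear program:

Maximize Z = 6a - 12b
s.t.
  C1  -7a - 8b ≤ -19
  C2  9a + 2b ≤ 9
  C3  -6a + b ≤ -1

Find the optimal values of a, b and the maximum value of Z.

a = 17/29, b = 54/29, maximum Z = -546/29

At the optimal vertex, -7a - 8b = -19 and 9a + 2b = 9.
Solving simultaneously gives a = 17/29, b = 54/29.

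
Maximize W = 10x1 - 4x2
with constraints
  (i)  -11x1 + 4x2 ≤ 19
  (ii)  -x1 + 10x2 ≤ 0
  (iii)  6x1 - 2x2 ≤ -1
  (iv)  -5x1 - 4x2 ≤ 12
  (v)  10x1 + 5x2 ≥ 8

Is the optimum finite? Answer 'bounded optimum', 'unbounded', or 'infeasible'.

infeasible

The boundaries -11x1 + 4x2 = 19 and -x1 + 10x2 = 0 meet at (-95/53, -19/106), but that point violates 10x1 + 5x2 ≥ 8. Every candidate vertex is excluded by some other constraint, so the feasible region is empty.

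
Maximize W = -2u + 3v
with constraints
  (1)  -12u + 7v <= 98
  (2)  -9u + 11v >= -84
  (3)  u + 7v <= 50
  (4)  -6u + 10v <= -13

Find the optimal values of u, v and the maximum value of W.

Feasible corners and W = -2u + 3v:
  (-1666/69, -630/23) → W = -2338/69
  (-357/26, -124/13) → W = -15/13
  (569/37, 183/37) → W = -589/37
  (591/52, 287/52) → W = -321/52

At the optimal vertex, -12u + 7v = 98 and -6u + 10v = -13.
Solving simultaneously gives u = -357/26, v = -124/13.

u = -357/26, v = -124/13, maximum W = -15/13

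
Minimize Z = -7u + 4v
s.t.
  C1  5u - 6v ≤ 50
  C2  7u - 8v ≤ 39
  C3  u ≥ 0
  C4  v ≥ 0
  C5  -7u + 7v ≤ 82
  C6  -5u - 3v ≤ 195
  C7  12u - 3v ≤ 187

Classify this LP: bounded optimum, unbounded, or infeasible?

Feasible corners and Z = -7u + 4v:
  (39/7, 0) → Z = -39
  (1379/75, 841/75) → Z = -6289/75
  (0, 0) → Z = 0
  (0, 82/7) → Z = 328/7
  (1555/63, 2293/63) → Z = -571/21
The feasible region has finitely many vertices and no improving ray; the minimum is -6289/75 at (1379/75, 841/75).

bounded optimum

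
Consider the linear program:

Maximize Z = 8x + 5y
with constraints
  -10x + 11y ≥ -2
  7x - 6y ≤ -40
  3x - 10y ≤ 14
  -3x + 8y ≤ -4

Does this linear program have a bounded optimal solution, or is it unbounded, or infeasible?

bounded optimum

Vertices and Z = 8x + 5y:
  (-121/13, -109/26) → Z = -2481/26
  (-172/19, -74/19) → Z = -1746/19
  (-12, -5) → Z = -121
The feasible region has finitely many vertices and no improving ray; the maximum is -1746/19 at (-172/19, -74/19).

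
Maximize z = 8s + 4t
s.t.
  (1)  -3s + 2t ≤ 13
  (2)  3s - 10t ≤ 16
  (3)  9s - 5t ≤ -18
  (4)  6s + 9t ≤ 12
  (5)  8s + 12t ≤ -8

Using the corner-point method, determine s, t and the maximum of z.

s = -64/37, t = 18/37, maximum z = -440/37

Vertices and z = 8s + 4t:
  (-27/4, -29/8) → z = -137/2
  (-43/13, 20/13) → z = -264/13
  (-52/15, -66/25) → z = -2872/75
  (-64/37, 18/37) → z = -440/37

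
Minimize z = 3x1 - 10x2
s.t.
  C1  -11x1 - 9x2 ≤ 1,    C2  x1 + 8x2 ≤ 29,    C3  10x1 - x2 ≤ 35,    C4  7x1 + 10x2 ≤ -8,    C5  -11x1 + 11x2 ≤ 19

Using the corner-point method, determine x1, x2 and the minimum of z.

x1 = 62/47, x2 = -81/47, minimum z = 996/47

Corner points and z = 3x1 - 10x2:
  (314/101, -395/101) → z = 4892/101
  (62/47, -81/47) → z = 996/47
  (342/107, -325/107) → z = 4276/107

At the optimal vertex, -11x1 - 9x2 = 1 and 7x1 + 10x2 = -8.
Solving simultaneously gives x1 = 62/47, x2 = -81/47.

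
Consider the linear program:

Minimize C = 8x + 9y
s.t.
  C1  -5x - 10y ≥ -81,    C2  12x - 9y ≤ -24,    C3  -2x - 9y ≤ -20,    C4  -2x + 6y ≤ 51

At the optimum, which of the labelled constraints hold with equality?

C3 and C4

Corner points and C = 8x + 9y:
  (163/55, 364/55) → C = 916/11
  (-12/25, 417/50) → C = 3561/50
  (-2/7, 16/7) → C = 128/7
  (-113/10, 71/15) → C = -239/5

The minimum is at (-113/10, 71/15). Substituting into each constraint, equality holds for C3 and C4; the remaining constraints have slack.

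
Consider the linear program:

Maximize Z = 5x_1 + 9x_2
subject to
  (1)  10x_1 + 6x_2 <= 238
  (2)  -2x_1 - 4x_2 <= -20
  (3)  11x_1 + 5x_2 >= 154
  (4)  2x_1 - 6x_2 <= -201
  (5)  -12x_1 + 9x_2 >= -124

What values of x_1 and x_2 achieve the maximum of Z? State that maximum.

x_1 = -133/8, x_2 = 539/8, maximum Z = 2093/4

Vertices and Z = 5x_1 + 9x_2:
  (-133/8, 539/8) → Z = 2093/4
  (37/12, 1243/36) → Z = 1957/6
  (-81/76, 2519/76) → Z = 11133/38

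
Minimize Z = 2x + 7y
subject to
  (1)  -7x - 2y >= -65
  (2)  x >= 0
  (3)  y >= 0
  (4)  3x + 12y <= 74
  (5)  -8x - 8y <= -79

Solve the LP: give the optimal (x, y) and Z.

x = 181/20, y = 33/40, minimum Z = 191/8

Corner points and Z = 2x + 7y:
  (316/39, 323/78) → Z = 1175/26
  (181/20, 33/40) → Z = 191/8
  (89/18, 355/72) → Z = 3197/72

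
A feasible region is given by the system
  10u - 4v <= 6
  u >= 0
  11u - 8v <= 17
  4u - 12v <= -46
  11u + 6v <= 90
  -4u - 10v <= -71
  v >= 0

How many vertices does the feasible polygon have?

4

The feasible vertices (each the meet of two boundaries and inside every other half-plane) are:
  (99/26, 417/52)
  (86/29, 343/58)
  (0, 15)
  (0, 71/10)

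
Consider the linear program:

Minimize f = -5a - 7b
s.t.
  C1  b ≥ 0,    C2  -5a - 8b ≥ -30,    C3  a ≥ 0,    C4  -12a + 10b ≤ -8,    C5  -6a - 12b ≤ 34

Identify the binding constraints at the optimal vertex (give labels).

C1 and C2

Extreme points and f = -5a - 7b:
  (6, 0) → f = -30
  (2/3, 0) → f = -10/3
  (182/73, 160/73) → f = -2030/73

The minimum is at (6, 0). Substituting into each constraint, equality holds for C1 and C2; the remaining constraints have slack.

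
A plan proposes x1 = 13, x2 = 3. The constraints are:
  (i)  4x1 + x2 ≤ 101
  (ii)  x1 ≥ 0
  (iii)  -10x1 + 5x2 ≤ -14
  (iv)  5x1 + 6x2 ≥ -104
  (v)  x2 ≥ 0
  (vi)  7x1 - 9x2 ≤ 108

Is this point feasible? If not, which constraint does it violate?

(i): 55 ≤ 101 ✓
(ii): 13 ≥ 0 ✓
(iii): -115 ≤ -14 ✓
(iv): 83 ≥ -104 ✓
(v): 3 ≥ 0 ✓
(vi): 64 ≤ 108 ✓

feasible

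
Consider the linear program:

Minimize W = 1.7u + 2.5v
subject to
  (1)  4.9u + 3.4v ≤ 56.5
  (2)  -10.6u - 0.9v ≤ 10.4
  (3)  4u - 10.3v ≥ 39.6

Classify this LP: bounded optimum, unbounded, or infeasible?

From the feasible point (71659/6407, 3196/6407), moving in the direction (3.4, -4.9) keeps every constraint satisfied while W decreases without bound.

unbounded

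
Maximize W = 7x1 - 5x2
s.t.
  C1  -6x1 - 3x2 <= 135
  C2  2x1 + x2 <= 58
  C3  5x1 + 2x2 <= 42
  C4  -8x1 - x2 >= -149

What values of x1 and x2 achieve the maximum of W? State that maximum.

Extreme points and W = 7x1 - 5x2:
  (97/3, -329/3) → W = 2324/3
  (-74, 206) → W = -1548
  (256/11, -409/11) → W = 3837/11
The feasible region is unbounded (it extends along (-1, 2)), but W strictly decreases along every unbounded feasible direction, so there is no improving ray and the maximum is attained at a vertex.

The binding constraints are -6x1 - 3x2 = 135 and -8x1 - x2 = -149.
Solving simultaneously gives x1 = 97/3, x2 = -329/3.

x1 = 97/3, x2 = -329/3, maximum W = 2324/3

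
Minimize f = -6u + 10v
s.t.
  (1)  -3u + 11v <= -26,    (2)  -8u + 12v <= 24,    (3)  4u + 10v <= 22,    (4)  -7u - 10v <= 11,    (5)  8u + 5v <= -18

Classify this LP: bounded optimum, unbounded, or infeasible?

The boundaries -3u + 11v = -26 and -8u + 12v = 24 meet at (-144/13, -70/13), but that point violates -7u - 10v ≤ 11. Every candidate vertex is excluded by some other constraint, so the feasible region is empty.

infeasible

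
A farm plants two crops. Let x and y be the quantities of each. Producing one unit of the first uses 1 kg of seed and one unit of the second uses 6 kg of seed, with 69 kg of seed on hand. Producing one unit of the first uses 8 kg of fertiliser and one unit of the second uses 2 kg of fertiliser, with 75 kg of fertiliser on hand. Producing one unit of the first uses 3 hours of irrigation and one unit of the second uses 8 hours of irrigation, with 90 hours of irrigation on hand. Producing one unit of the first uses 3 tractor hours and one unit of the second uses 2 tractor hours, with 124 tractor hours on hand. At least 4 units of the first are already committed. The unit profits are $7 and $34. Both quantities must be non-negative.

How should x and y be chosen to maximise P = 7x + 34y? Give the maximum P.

Extreme points and P = 7x + 34y:
  (75/8, 0) → P = 525/8
  (4, 0) → P = 28
  (210/29, 495/58) → P = 9885/29
  (4, 39/4) → P = 719/2

x = 4, y = 39/4, maximum P = 719/2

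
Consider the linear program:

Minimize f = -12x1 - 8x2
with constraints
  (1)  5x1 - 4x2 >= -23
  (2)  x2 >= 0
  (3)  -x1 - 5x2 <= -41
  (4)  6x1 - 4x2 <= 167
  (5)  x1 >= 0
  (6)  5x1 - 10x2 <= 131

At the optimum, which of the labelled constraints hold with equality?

(1) and (4)

Extreme points and f = -12x1 - 8x2:
  (49/29, 228/29) → f = -2412/29
  (190, 973/4) → f = -4226
  (999/34, 79/34) → f = -6310/17

The minimum is at (190, 973/4). Substituting into each constraint, equality holds for (1) and (4); the remaining constraints have slack.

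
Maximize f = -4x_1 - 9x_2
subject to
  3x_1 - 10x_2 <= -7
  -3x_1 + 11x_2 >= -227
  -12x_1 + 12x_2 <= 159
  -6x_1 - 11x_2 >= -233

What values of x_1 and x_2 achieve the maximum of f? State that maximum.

Feasible corners and f = -4x_1 - 9x_2:
  (-251/14, -131/28) → f = 3187/28
  (751/31, 247/31) → f = -5227/31
  (349/68, 625/34) → f = -6323/34

At the optimal vertex, 3x_1 - 10x_2 = -7 and -12x_1 + 12x_2 = 159.
Solving simultaneously gives x_1 = -251/14, x_2 = -131/28.

x_1 = -251/14, x_2 = -131/28, maximum f = 3187/28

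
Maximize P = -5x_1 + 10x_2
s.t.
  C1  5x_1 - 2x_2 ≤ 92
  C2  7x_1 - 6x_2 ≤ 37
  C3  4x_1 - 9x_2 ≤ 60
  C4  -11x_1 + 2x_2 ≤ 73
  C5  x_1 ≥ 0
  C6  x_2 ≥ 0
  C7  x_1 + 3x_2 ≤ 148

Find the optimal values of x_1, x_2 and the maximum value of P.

Extreme points and P = -5x_1 + 10x_2:
  (239/8, 459/16) → P = 275/2
  (572/17, 648/17) → P = 3620/17
  (37/7, 0) → P = -185/7
  (0, 73/2) → P = 365
  (11/5, 243/5) → P = 475
  (0, 0) → P = 0

At the optimal vertex, -11x_1 + 2x_2 = 73 and x_1 + 3x_2 = 148.
Solving simultaneously gives x_1 = 11/5, x_2 = 243/5.

x_1 = 11/5, x_2 = 243/5, maximum P = 475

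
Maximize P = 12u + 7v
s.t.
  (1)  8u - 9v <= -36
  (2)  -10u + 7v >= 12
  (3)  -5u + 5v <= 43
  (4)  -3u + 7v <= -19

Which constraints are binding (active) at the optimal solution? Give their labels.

(1) and (4)

Feasible corners and P = 12u + 7v:
  (-207/5, -164/5) → P = -3632/5
  (-423/29, -260/29) → P = -6896/29
  (-99/5, -56/5) → P = -316

The maximum is at (-423/29, -260/29). Substituting into each constraint, equality holds for (1) and (4); the remaining constraints have slack.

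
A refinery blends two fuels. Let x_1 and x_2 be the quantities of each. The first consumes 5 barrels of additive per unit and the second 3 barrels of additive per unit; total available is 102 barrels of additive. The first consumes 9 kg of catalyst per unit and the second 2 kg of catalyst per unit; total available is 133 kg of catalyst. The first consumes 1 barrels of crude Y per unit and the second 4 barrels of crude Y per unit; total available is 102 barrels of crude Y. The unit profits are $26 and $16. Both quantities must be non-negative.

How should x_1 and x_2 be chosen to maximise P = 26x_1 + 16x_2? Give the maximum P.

Feasible corners and P = 26x_1 + 16x_2:
  (0, 0) → P = 0
  (0, 51/2) → P = 408
  (133/9, 0) → P = 3458/9
  (195/17, 253/17) → P = 9118/17
  (6, 24) → P = 540

At the optimal vertex, 5x_1 + 3x_2 = 102 and x_1 + 4x_2 = 102.
Solving simultaneously gives x_1 = 6, x_2 = 24.

x_1 = 6, x_2 = 24, maximum P = 540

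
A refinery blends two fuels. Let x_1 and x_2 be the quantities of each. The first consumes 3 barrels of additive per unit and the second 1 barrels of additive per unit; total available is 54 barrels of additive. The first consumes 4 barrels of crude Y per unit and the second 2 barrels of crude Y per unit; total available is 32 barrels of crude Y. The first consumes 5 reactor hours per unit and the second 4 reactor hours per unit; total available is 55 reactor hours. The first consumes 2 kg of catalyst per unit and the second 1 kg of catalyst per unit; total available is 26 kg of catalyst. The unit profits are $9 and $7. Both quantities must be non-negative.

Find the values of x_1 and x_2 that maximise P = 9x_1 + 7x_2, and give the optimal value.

Vertices and P = 9x_1 + 7x_2:
  (0, 0) → P = 0
  (0, 55/4) → P = 385/4
  (8, 0) → P = 72
  (3, 10) → P = 97

At the optimal vertex, 4x_1 + 2x_2 = 32 and 5x_1 + 4x_2 = 55.
Solving simultaneously gives x_1 = 3, x_2 = 10.

x_1 = 3, x_2 = 10, maximum P = 97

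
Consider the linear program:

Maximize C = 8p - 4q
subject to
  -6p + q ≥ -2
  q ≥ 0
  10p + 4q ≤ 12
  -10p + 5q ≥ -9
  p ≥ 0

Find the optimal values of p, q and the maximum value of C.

p = 1/3, q = 0, maximum C = 8/3

Vertices and C = 8p - 4q:
  (1/3, 0) → C = 8/3
  (10/17, 26/17) → C = -24/17
  (0, 0) → C = 0
  (0, 3) → C = -12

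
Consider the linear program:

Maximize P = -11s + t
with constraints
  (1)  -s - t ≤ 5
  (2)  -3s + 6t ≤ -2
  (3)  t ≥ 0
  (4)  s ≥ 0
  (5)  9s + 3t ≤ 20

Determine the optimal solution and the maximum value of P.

Vertices and P = -11s + t:
  (2/3, 0) → P = -22/3
  (2, 2/3) → P = -64/3
  (20/9, 0) → P = -220/9

s = 2/3, t = 0, maximum P = -22/3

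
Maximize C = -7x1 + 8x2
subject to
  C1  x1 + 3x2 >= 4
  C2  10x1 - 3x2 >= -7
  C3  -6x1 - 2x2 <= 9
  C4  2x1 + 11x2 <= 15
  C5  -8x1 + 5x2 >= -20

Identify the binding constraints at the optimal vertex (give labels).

Vertices and C = -7x1 + 8x2:
  (-1/5, 7/5) → C = 63/5
  (80/29, 12/29) → C = -16
  (295/98, 40/49) → C = -1425/98

The maximum is at (-1/5, 7/5). Substituting into each constraint, equality holds for C1 and C4; the remaining constraints have slack.

C1 and C4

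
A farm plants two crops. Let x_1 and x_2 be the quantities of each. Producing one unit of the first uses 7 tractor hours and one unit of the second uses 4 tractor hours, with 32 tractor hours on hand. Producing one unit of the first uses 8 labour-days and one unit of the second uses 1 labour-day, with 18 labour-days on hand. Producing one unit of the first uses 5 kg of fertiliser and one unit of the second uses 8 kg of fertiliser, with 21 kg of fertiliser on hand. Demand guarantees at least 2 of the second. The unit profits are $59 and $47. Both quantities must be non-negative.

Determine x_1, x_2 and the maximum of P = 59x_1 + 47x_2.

x_1 = 1, x_2 = 2, maximum P = 153

Feasible corners and P = 59x_1 + 47x_2:
  (0, 21/8) → P = 987/8
  (0, 2) → P = 94
  (1, 2) → P = 153

At the optimal vertex, 5x_1 + 8x_2 = 21 and x_2 = 2.
Solving simultaneously gives x_1 = 1, x_2 = 2.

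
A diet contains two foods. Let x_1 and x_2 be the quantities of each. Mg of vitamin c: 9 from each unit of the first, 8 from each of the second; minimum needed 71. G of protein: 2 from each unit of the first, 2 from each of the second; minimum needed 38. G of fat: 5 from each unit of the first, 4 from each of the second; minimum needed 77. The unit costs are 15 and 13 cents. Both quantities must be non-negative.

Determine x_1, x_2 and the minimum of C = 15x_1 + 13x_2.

x_1 = 1, x_2 = 18, minimum C = 249

Vertices and C = 15x_1 + 13x_2:
  (0, 77/4) → C = 1001/4
  (19, 0) → C = 285
  (1, 18) → C = 249
The feasible region is unbounded (it extends along (0, 1), (1, 0)), but C strictly increases along every unbounded feasible direction, so there is no improving ray and the minimum is attained at a vertex.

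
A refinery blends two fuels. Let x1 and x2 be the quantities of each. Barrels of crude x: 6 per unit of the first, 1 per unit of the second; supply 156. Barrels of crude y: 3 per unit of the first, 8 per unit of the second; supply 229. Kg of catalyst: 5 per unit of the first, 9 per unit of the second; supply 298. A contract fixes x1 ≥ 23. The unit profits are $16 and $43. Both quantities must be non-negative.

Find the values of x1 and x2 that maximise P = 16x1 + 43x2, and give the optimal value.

The optimum lies where 6x1 + x2 = 156 and x1 = 23.
Solving simultaneously gives x1 = 23, x2 = 18.

x1 = 23, x2 = 18, maximum P = 1142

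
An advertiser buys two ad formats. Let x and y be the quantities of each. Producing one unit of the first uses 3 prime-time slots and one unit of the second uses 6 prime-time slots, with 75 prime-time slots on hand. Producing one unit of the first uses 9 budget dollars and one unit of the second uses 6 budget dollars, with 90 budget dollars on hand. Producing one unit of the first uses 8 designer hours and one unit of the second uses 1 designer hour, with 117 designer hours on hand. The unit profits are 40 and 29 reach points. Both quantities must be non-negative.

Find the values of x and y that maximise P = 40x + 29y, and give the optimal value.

x = 5/2, y = 45/4, maximum P = 1705/4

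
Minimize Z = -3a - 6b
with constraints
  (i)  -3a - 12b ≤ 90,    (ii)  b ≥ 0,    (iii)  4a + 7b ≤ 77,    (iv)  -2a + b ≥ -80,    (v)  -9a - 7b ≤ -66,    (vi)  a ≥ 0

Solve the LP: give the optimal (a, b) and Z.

At the optimal vertex, 4a + 7b = 77 and a = 0.
Solving simultaneously gives a = 0, b = 11.

a = 0, b = 11, minimum Z = -66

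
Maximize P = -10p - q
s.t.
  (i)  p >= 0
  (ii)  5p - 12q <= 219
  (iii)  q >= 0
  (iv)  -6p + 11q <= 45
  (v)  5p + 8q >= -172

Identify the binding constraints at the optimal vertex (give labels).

Vertices and P = -10p - q:
  (0, 0) → P = 0
  (0, 45/11) → P = -45/11
  (219/5, 0) → P = -438
The feasible region is unbounded (it extends along (11, 6), (12, 5)), but P strictly decreases along every unbounded feasible direction, so there is no improving ray and the maximum is attained at a vertex.

The maximum is at (0, 0). Substituting into each constraint, equality holds for (i) and (iii); the remaining constraints have slack.

(i) and (iii)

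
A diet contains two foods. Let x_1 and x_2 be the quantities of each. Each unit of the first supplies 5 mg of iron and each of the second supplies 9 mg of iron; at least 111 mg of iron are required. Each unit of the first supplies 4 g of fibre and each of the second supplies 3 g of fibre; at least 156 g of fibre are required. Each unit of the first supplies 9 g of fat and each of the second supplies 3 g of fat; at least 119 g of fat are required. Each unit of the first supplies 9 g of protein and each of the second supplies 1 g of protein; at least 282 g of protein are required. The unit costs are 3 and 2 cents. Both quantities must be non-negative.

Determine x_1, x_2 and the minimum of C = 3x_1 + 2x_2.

x_1 = 30, x_2 = 12, minimum C = 114

Feasible corners and C = 3x_1 + 2x_2:
  (0, 282) → C = 564
  (39, 0) → C = 117
  (30, 12) → C = 114
The feasible region is unbounded (it extends along (0, 1), (1, 0)), but C strictly increases along every unbounded feasible direction, so there is no improving ray and the minimum is attained at a vertex.

The binding constraints are 4x_1 + 3x_2 = 156 and 9x_1 + x_2 = 282.
Solving simultaneously gives x_1 = 30, x_2 = 12.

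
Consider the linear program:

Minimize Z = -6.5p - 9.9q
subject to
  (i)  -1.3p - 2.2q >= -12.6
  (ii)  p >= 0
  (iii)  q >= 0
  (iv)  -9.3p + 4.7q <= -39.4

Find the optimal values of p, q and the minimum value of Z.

Vertices and Z = -6.5p - 9.9q:
  (126/13, 0) → Z = -63
  (14590/2657, 6596/2657) → Z = -800677/13285
  (394/93, 0) → Z = -2561/93

The optimum lies where -1.3p - 2.2q = -12.6 and q = 0.
Solving simultaneously gives p = 126/13, q = 0.

p = 126/13, q = 0, minimum Z = -63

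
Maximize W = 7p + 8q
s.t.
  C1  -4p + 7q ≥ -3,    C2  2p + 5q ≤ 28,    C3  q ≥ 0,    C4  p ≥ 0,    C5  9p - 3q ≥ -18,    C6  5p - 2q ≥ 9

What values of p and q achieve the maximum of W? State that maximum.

Corner points and W = 7p + 8q:
  (211/34, 53/17) → W = 2325/34
  (19/9, 7/9) → W = 21
  (101/29, 122/29) → W = 1683/29

The binding constraints are -4p + 7q = -3 and 2p + 5q = 28.
Solving simultaneously gives p = 211/34, q = 53/17.

p = 211/34, q = 53/17, maximum W = 2325/34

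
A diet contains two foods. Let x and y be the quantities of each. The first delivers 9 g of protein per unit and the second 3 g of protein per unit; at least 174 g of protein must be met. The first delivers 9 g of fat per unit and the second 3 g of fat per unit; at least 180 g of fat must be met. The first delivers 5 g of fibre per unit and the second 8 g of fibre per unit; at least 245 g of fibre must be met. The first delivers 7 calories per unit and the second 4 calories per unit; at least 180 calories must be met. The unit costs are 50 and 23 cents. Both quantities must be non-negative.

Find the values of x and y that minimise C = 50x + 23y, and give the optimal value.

x = 12, y = 24, minimum C = 1152

Feasible corners and C = 50x + 23y:
  (0, 60) → C = 1380
  (49, 0) → C = 2450
  (12, 24) → C = 1152
  (115/9, 815/36) → C = 13915/12
The feasible region is unbounded (it extends along (0, 1), (1, 0)), but C strictly increases along every unbounded feasible direction, so there is no improving ray and the minimum is attained at a vertex.

The binding constraints are 9x + 3y = 180 and 7x + 4y = 180.
Solving simultaneously gives x = 12, y = 24.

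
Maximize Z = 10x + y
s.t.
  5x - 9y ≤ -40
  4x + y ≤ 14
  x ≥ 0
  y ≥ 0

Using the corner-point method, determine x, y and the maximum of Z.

Vertices and Z = 10x + y:
  (86/41, 230/41) → Z = 1090/41
  (0, 40/9) → Z = 40/9
  (0, 14) → Z = 14

x = 86/41, y = 230/41, maximum Z = 1090/41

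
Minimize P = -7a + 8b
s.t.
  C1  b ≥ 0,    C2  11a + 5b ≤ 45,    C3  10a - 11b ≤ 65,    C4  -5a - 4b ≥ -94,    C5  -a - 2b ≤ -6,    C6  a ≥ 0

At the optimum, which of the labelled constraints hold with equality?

C2 and C5

Vertices and P = -7a + 8b:
  (60/17, 21/17) → P = -252/17
  (0, 9) → P = 72
  (0, 3) → P = 24

The minimum is at (60/17, 21/17). Substituting into each constraint, equality holds for C2 and C5; the remaining constraints have slack.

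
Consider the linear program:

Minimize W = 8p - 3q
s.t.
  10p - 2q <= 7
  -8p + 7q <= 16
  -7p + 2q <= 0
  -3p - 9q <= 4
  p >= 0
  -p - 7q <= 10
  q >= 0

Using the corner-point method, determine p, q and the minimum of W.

p = 32/33, q = 112/33, minimum W = -80/33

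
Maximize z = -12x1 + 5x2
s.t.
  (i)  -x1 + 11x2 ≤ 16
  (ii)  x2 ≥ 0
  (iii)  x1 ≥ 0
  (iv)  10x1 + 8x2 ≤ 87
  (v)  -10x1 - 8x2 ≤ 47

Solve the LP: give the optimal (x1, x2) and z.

The binding constraints are -x1 + 11x2 = 16 and x1 = 0.
Solving simultaneously gives x1 = 0, x2 = 16/11.

x1 = 0, x2 = 16/11, maximum z = 80/11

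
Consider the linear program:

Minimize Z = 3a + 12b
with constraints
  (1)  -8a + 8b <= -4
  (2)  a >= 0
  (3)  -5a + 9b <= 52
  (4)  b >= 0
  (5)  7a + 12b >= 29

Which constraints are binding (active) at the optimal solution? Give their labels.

(4) and (5)

Extreme points and Z = 3a + 12b:
  (113/8, 109/8) → Z = 1647/8
  (35/19, 51/38) → Z = 411/19
  (29/7, 0) → Z = 87/7
The feasible region is unbounded (it extends along (9, 5), (1, 0)), but Z strictly increases along every unbounded feasible direction, so there is no improving ray and the minimum is attained at a vertex.

The minimum is at (29/7, 0). Substituting into each constraint, equality holds for (4) and (5); the remaining constraints have slack.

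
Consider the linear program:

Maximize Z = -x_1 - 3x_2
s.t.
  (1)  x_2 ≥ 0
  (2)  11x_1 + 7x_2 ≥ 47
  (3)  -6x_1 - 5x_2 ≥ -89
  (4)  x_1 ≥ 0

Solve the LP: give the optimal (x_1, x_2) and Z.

The optimum lies where x_2 = 0 and 11x_1 + 7x_2 = 47.
Solving simultaneously gives x_1 = 47/11, x_2 = 0.

x_1 = 47/11, x_2 = 0, maximum Z = -47/11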